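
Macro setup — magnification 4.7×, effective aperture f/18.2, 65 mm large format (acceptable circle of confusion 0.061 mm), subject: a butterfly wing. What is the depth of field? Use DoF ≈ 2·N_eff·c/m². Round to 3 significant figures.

At magnification m, DoF ≈ 2·N_eff·c/m² = 2 × 18.2 × 0.061 / 4.7² = 2.22 / 22.09 ≈ 0.101 mm.

0.101 mm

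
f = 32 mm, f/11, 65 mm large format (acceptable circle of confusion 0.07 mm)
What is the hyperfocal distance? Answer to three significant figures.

1.36 m

Hyperfocal distance H = f²/(N·c) + f = 32²/(11 × 0.07) + 32 = 1024/0.77 + 32 ≈ 1361.9 mm ≈ 1.36 m.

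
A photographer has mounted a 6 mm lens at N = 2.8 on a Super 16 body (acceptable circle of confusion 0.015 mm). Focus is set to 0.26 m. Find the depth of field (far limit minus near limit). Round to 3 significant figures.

Hyperfocal distance H = f²/(N·c) + f = 6²/(2.8 × 0.015) + 6 = 36/0.042 + 6 ≈ 863.1 mm ≈ 0.863 m.
Near limit Dn = s·(H − f)/(H + s − 2f) = 260 × (863.1 − 6) / (863.1 + 260 − 2 × 6) = 260 × 857.1 / 1111.1 ≈ 200.57 mm.
Far limit Df = s·(H − f)/(H − s) = 260 × (863.1 − 6) / (863.1 − 260) = 260 × 857.1 / 603.1 ≈ 369.49 mm.
Depth of field = Df − Dn = 369.49 − 200.57 ≈ 168.92 mm.

169 mm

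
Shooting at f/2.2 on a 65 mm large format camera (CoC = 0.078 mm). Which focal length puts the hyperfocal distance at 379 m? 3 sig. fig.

255 mm

From H = f²/(N·c) + f, with f ≪ H: f ≈ √(H·N·c) = √(379000 × 2.2 × 0.078) = √65036 ≈ 255.0 mm.
The +f correction barely moves this — solving exactly, f² + N·c·f − N·c·H = 0 ⇒ f = (−N·c + √((N·c)² + 4·N·c·H))/2 = (−0.1716 + √260146)/2 ≈ 254.94 mm, so f ≈ 255 mm.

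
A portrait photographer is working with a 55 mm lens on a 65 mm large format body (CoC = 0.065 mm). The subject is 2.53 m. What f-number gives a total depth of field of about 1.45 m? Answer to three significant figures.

Write h = H − f = f²/(N·c). The thin-lens limits are Dn = s·h/(h + (s−f)) and Df = s·h/(h − (s−f)), so DoF = Df − Dn = 2·s·(s−f)·h / (h² − (s−f)²).
That is a quadratic in h: DoF·h² − 2·s·(s−f)·h − DoF·(s−f)² = 0 ⇒ h = (s−f)·(s + √(s² + DoF²)) / DoF = 2475 × (2530 + √(2530² + 1450²)) / 1450 = 2475 × (2530 + 2916.06) / 1450 ≈ 9295.9 mm.
Then N = f²/(c·h) = 55² / (0.065 × 9295.9) = 3025 / 604.23 ≈ 5.01.

f/5.01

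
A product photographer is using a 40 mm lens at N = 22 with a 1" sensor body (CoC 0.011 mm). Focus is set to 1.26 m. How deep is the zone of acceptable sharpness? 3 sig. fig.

481 mm

Hyperfocal distance H = f²/(N·c) + f = 40²/(22 × 0.011) + 40 = 1600/0.242 + 40 ≈ 6651.6 mm ≈ 6.652 m.
Near limit Dn = s·(H − f)/(H + s − 2f) = 1260 × (6651.6 − 40) / (6651.6 + 1260 − 2 × 40) = 1260 × 6611.6 / 7831.6 ≈ 1063.72 mm.
Far limit Df = s·(H − f)/(H − s) = 1260 × (6651.6 − 40) / (6651.6 − 1260) = 1260 × 6611.6 / 5391.6 ≈ 1545.11 mm.
Depth of field = Df − Dn = 1545.11 − 1063.72 ≈ 481.39 mm.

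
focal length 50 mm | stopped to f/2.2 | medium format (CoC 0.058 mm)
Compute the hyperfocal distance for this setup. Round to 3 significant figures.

19.6 m

Hyperfocal distance H = f²/(N·c) + f = 50²/(2.2 × 0.058) + 50 = 2500/0.1276 + 50 ≈ 19642.5 mm ≈ 19.6 m.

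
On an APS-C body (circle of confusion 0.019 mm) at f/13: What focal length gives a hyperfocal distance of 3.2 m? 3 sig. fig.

28.0 mm

From H = f²/(N·c) + f, with f ≪ H: f ≈ √(H·N·c) = √(3200 × 13 × 0.019) = √790.40 ≈ 28.11 mm.
Exact: f² + N·c·f − N·c·H = 0 ⇒ f = (−N·c + √((N·c)² + 4·N·c·H))/2 = (−0.247 + √3161.7)/2 ≈ 27.991 mm ≈ 28.0 mm.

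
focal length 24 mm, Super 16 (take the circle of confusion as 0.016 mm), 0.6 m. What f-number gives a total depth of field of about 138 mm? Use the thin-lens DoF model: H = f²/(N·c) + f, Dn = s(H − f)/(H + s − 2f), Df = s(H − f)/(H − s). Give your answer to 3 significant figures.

Write h = H − f = f²/(N·c). The thin-lens limits are Dn = s·h/(h + (s−f)) and Df = s·h/(h − (s−f)), so DoF = Df − Dn = 2·s·(s−f)·h / (h² − (s−f)²).
That is a quadratic in h: DoF·h² − 2·s·(s−f)·h − DoF·(s−f)² = 0 ⇒ h = (s−f)·(s + √(s² + DoF²)) / DoF = 576 × (600 + √(600² + 138²)) / 138 = 576 × (600 + 615.665) / 138 ≈ 5074.1 mm.
Then N = f²/(c·h) = 24² / (0.016 × 5074.1) = 576 / 81.185 ≈ 7.09.

f/7.09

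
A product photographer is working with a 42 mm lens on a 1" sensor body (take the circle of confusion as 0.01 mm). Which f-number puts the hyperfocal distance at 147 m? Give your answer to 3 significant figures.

f/1.20

Rearrange H = f²/(N·c) + f for N: N = f² / ((H − f)·c).
N = 42² / ((147000 − 42) × 0.01) = 1764 / 1470 ≈ 1.20.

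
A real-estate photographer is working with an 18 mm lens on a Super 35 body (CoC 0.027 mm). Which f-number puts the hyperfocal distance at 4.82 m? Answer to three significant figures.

Rearrange H = f²/(N·c) + f for N: N = f² / ((H − f)·c).
N = 18² / ((4820 − 18) × 0.027) = 324 / 129.7 ≈ 2.50.

f/2.50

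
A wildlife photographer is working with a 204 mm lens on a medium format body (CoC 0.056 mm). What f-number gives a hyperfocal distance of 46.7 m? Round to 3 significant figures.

Rearrange H = f²/(N·c) + f for N: N = f² / ((H − f)·c).
N = 204² / ((46700 − 204) × 0.056) = 41616 / 2604 ≈ 16.

f/16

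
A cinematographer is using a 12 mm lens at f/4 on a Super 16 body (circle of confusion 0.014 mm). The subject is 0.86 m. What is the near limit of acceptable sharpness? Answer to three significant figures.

Hyperfocal distance H = f²/(N·c) + f = 12²/(4 × 0.014) + 12 = 144/0.056 + 12 ≈ 2583.4 mm ≈ 2.583 m.
Near limit Dn = s·(H − f)/(H + s − 2f) = 860 × (2583.4 − 12) / (2583.4 + 860 − 2 × 12) = 860 × 2571.4 / 3419.4 ≈ 646.72 mm ≈ 0.647 m.

0.647 m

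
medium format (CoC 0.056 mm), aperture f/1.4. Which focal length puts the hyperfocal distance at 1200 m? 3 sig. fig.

307 mm

From H = f²/(N·c) + f, with f ≪ H: f ≈ √(H·N·c) = √(1200000 × 1.4 × 0.056) = √94080 ≈ 306.7 mm.
The +f correction barely moves this — solving exactly, f² + N·c·f − N·c·H = 0 ⇒ f = (−N·c + √((N·c)² + 4·N·c·H))/2 = (−0.0784 + √376320)/2 ≈ 306.69 mm, so f ≈ 307 mm.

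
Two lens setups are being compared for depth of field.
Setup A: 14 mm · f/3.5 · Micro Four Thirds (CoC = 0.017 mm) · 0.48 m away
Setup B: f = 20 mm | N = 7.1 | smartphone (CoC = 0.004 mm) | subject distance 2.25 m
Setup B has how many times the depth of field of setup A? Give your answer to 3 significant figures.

5.27

Setup A: H = 14²/(3.5×0.017) + 14 ≈ 3308.1 mm; DoF = Df − Dn = 559.09 − 420.51 ≈ 138.58 mm.
Setup B: H = 20²/(7.1×0.004) + 20 ≈ 14104.5 mm; DoF = Df − Dn = 2673.26 − 1942.45 ≈ 730.81 mm.
Ratio = 730.81 / 138.58 ≈ 5.27.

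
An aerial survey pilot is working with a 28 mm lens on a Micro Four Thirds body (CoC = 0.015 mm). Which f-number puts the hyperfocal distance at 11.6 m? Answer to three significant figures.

f/4.52

Rearrange H = f²/(N·c) + f for N: N = f² / ((H − f)·c).
N = 28² / ((11600 − 28) × 0.015) = 784 / 173.6 ≈ 4.52.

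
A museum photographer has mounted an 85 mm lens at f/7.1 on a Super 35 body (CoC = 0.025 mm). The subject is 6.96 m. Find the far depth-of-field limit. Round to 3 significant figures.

Hyperfocal distance H = f²/(N·c) + f = 85²/(7.1 × 0.025) + 85 = 7225/0.1775 + 85 ≈ 40789.2 mm ≈ 40.79 m.
Far limit Df = s·(H − f)/(H − s) = 6960 × (40789.2 − 85) / (40789.2 − 6960) = 6960 × 40704.2 / 33829.2 ≈ 8374.5 mm ≈ 8.37 m.

8.37 m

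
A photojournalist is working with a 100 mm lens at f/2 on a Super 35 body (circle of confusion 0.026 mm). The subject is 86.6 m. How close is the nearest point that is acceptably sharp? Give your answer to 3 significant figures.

Hyperfocal distance H = f²/(N·c) + f = 100²/(2 × 0.026) + 100 = 10000/0.052 + 100 ≈ 192407.7 mm ≈ 192.4 m.
Near limit Dn = s·(H − f)/(H + s − 2f) = 86600 × (192407.7 − 100) / (192407.7 + 86600 − 2 × 100) = 86600 × 192307.7 / 278807.7 ≈ 59732 mm ≈ 59.7 m.

59.7 m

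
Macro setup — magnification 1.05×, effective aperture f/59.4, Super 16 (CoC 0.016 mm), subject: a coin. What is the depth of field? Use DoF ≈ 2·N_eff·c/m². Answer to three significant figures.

1.72 mm

At magnification m, DoF ≈ 2·N_eff·c/m² = 2 × 59.4 × 0.016 / 1.05² = 1.901 / 1.103 ≈ 1.72 mm.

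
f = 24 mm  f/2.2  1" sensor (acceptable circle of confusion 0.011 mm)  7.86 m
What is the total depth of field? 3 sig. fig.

5.80 m

Hyperfocal distance H = f²/(N·c) + f = 24²/(2.2 × 0.011) + 24 = 576/0.0242 + 24 ≈ 23825.7 mm ≈ 23.83 m.
Near limit Dn = s·(H − f)/(H + s − 2f) = 7860 × (23825.7 − 24) / (23825.7 + 7860 − 2 × 24) = 7860 × 23801.7 / 31637.7 ≈ 5913.2 mm.
Far limit Df = s·(H − f)/(H − s) = 7860 × (23825.7 − 24) / (23825.7 − 7860) = 7860 × 23801.7 / 15965.7 ≈ 11717.7 mm.
Depth of field = Df − Dn = 11717.7 − 5913.2 ≈ 5804.5 mm ≈ 5.80 m.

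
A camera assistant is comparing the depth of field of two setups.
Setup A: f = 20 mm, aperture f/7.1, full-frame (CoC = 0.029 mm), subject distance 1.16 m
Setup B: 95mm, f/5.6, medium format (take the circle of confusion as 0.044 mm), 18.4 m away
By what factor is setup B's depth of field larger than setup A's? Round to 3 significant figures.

Setup A: H = 20²/(7.1×0.029) + 20 ≈ 1962.7 mm; DoF = Df − Dn = 2807.5 − 731.0 ≈ 2076.5 mm.
Setup B: H = 95²/(5.6×0.044) + 95 ≈ 36722.4 mm; DoF = Df − Dn = 36782 − 12269 ≈ 24513 mm.
Ratio = 24513 / 2076.5 ≈ 11.8.

11.8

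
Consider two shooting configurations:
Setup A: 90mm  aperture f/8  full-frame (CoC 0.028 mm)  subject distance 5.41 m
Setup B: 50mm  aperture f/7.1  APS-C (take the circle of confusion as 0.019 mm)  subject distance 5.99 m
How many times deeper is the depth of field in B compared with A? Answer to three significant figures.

2.63

Setup A: H = 90²/(8×0.028) + 90 ≈ 36250.7 mm; DoF = Df − Dn = 6343.2 − 4716.2 ≈ 1627.0 mm.
Setup B: H = 50²/(7.1×0.019) + 50 ≈ 18582.2 mm; DoF = Df − Dn = 8815.6 − 4536.1 ≈ 4279.5 mm.
Ratio = 4279.5 / 1627.0 ≈ 2.63.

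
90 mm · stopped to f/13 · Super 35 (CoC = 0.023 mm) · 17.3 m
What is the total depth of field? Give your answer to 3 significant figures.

36.9 m

Hyperfocal distance H = f²/(N·c) + f = 90²/(13 × 0.023) + 90 = 8100/0.299 + 90 ≈ 27180.3 mm ≈ 27.18 m.
Near limit Dn = s·(H − f)/(H + s − 2f) = 17300 × (27180.3 − 90) / (27180.3 + 17300 − 2 × 90) = 17300 × 27090.3 / 44300.3 ≈ 10579 mm.
Far limit Df = s·(H − f)/(H − s) = 17300 × (27180.3 − 90) / (27180.3 − 17300) = 17300 × 27090.3 / 9880.3 ≈ 47434 mm.
Depth of field = Df − Dn = 47434 − 10579 ≈ 36855 mm ≈ 36.9 m.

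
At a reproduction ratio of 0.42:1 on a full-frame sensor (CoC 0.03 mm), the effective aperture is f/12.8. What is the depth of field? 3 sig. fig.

At magnification m, DoF ≈ 2·N_eff·c/m² = 2 × 12.8 × 0.03 / 0.42² = 0.768 / 0.1764 ≈ 4.35 mm.

4.35 mm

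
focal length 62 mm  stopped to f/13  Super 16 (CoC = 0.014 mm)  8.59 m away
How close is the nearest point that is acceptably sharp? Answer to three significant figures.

6.12 m

Hyperfocal distance H = f²/(N·c) + f = 62²/(13 × 0.014) + 62 = 3844/0.182 + 62 ≈ 21182.9 mm ≈ 21.18 m.
Near limit Dn = s·(H − f)/(H + s − 2f) = 8590 × (21182.9 − 62) / (21182.9 + 8590 − 2 × 62) = 8590 × 21120.9 / 29648.9 ≈ 6119.2 mm ≈ 6.12 m.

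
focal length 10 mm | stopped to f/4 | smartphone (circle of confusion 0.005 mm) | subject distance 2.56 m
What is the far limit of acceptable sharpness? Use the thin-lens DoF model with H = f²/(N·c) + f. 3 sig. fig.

5.22 m

Hyperfocal distance H = f²/(N·c) + f = 10²/(4 × 0.005) + 10 = 100/0.02 + 10 ≈ 5010.0 mm ≈ 5.010 m.
Far limit Df = s·(H − f)/(H − s) = 2560 × (5010.0 − 10) / (5010.0 − 2560) = 2560 × 5000.0 / 2450.0 ≈ 5224.5 mm ≈ 5.22 m.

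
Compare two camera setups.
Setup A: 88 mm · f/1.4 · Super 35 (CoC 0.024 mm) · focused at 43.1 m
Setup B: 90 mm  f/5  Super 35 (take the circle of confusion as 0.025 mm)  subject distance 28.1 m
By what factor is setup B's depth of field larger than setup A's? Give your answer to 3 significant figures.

1.79

Setup A: H = 88²/(1.4×0.024) + 88 ≈ 230564.2 mm; DoF = Df − Dn = 52989 − 36322 ≈ 16667 mm.
Setup B: H = 90²/(5×0.025) + 90 ≈ 64890.0 mm; DoF = Df − Dn = 49494 − 19619 ≈ 29875 mm.
Ratio = 29875 / 16667 ≈ 1.79.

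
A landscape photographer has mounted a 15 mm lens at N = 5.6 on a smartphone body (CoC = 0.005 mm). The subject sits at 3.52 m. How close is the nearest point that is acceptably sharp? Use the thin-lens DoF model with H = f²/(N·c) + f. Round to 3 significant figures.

Hyperfocal distance H = f²/(N·c) + f = 15²/(5.6 × 0.005) + 15 = 225/0.028 + 15 ≈ 8050.7 mm ≈ 8.051 m.
Near limit Dn = s·(H − f)/(H + s − 2f) = 3520 × (8050.7 − 15) / (8050.7 + 3520 − 2 × 15) = 3520 × 8035.7 / 11540.7 ≈ 2451.0 mm ≈ 2.45 m.

2.45 m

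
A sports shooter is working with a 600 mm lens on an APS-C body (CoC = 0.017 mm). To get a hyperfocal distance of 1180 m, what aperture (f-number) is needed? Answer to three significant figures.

Rearrange H = f²/(N·c) + f for N: N = f² / ((H − f)·c).
N = 600² / ((1180000 − 600) × 0.017) = 360000 / 20050 ≈ 18.

f/18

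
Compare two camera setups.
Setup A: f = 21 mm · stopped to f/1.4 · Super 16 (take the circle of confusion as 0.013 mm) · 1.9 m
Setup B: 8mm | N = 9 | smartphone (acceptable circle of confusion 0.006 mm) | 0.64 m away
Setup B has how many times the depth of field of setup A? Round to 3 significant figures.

3.22

Setup A: H = 21²/(1.4×0.013) + 21 ≈ 24251.8 mm; DoF = Df − Dn = 2059.72 − 1763.27 ≈ 296.45 mm.
Setup B: H = 8²/(9×0.006) + 8 ≈ 1193.2 mm; DoF = Df − Dn = 1371.18 − 417.41 ≈ 953.77 mm.
Ratio = 953.77 / 296.45 ≈ 3.22.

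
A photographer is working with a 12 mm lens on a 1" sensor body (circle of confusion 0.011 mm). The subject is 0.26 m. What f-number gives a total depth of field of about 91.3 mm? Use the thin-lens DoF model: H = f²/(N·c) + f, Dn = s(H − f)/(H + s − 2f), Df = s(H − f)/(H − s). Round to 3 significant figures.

f/9

Write h = H − f = f²/(N·c). The thin-lens limits are Dn = s·h/(h + (s−f)) and Df = s·h/(h − (s−f)), so DoF = Df − Dn = 2·s·(s−f)·h / (h² − (s−f)²).
That is a quadratic in h: DoF·h² − 2·s·(s−f)·h − DoF·(s−f)² = 0 ⇒ h = (s−f)·(s + √(s² + DoF²)) / DoF = 248 × (260 + √(260² + 91.3²)) / 91.3 = 248 × (260 + 275.564) / 91.3 ≈ 1454.8 mm.
Then N = f²/(c·h) = 12² / (0.011 × 1454.8) = 144 / 16.002 ≈ 9.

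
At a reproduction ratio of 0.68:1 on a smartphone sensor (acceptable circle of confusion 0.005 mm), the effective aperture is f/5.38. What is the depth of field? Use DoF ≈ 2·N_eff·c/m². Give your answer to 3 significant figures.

At magnification m, DoF ≈ 2·N_eff·c/m² = 2 × 5.38 × 0.005 / 0.68² = 0.0538 / 0.4624 ≈ 0.116 mm.

0.116 mm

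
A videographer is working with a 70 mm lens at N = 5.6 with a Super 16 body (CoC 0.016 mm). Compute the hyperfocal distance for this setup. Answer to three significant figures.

Hyperfocal distance H = f²/(N·c) + f = 70²/(5.6 × 0.016) + 70 = 4900/0.0896 + 70 ≈ 54757.5 mm ≈ 54.8 m.

54.8 m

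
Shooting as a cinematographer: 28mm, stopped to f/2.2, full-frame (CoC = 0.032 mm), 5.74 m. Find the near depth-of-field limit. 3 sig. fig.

Hyperfocal distance H = f²/(N·c) + f = 28²/(2.2 × 0.032) + 28 = 784/0.0704 + 28 ≈ 11164.4 mm ≈ 11.16 m.
Near limit Dn = s·(H − f)/(H + s − 2f) = 5740 × (11164.4 − 28) / (11164.4 + 5740 − 2 × 28) = 5740 × 11136.4 / 16848.4 ≈ 3794.0 mm ≈ 3.79 m.

3.79 m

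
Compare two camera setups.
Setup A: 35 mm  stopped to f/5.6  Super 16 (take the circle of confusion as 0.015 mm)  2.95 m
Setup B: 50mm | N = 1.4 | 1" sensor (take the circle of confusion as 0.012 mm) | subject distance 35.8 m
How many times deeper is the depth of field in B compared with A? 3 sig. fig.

Setup A: H = 35²/(5.6×0.015) + 35 ≈ 14618.3 mm; DoF = Df − Dn = 3687.0 − 2458.6 ≈ 1228.4 mm.
Setup B: H = 50²/(1.4×0.012) + 50 ≈ 148859.5 mm; DoF = Df − Dn = 47120 − 28865 ≈ 18255 mm.
Ratio = 18255 / 1228.4 ≈ 14.9.

14.9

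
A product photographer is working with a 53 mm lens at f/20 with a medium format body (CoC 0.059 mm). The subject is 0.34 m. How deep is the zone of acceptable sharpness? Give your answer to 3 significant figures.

83.2 mm

Hyperfocal distance H = f²/(N·c) + f = 53²/(20 × 0.059) + 53 = 2809/1.18 + 53 ≈ 2433.5 mm ≈ 2.434 m.
Near limit Dn = s·(H − f)/(H + s − 2f) = 340 × (2433.5 − 53) / (2433.5 + 340 − 2 × 53) = 340 × 2380.5 / 2667.5 ≈ 303.419 mm.
Far limit Df = s·(H − f)/(H − s) = 340 × (2433.5 − 53) / (2433.5 − 340) = 340 × 2380.5 / 2093.5 ≈ 386.611 mm.
Depth of field = Df − Dn = 386.611 − 303.419 ≈ 83.192 mm.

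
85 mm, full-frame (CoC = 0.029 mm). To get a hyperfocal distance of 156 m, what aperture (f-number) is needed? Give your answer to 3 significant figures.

f/1.60

Rearrange H = f²/(N·c) + f for N: N = f² / ((H − f)·c).
N = 85² / ((156000 − 85) × 0.029) = 7225 / 4522 ≈ 1.60.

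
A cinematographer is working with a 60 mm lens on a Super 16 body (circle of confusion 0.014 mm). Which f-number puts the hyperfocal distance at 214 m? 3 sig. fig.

f/1.20

Rearrange H = f²/(N·c) + f for N: N = f² / ((H − f)·c).
N = 60² / ((214000 − 60) × 0.014) = 3600 / 2995 ≈ 1.20.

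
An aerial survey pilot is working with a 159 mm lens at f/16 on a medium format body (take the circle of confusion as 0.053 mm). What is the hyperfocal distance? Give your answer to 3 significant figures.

30.0 m

Hyperfocal distance H = f²/(N·c) + f = 159²/(16 × 0.053) + 159 = 25281/0.848 + 159 ≈ 29971.5 mm ≈ 30.0 m.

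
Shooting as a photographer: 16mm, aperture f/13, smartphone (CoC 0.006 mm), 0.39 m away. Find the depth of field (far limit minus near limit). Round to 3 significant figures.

90.1 mm

Hyperfocal distance H = f²/(N·c) + f = 16²/(13 × 0.006) + 16 = 256/0.078 + 16 ≈ 3298.1 mm ≈ 3.298 m.
Near limit Dn = s·(H − f)/(H + s − 2f) = 390 × (3298.1 − 16) / (3298.1 + 390 − 2 × 16) = 390 × 3282.1 / 3656.1 ≈ 350.104 mm.
Far limit Df = s·(H − f)/(H − s) = 390 × (3298.1 − 16) / (3298.1 − 390) = 390 × 3282.1 / 2908.1 ≈ 440.157 mm.
Depth of field = Df − Dn = 440.157 − 350.104 ≈ 90.053 mm.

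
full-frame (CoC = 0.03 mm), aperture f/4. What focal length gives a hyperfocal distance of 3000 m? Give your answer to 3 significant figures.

600 mm

From H = f²/(N·c) + f, with f ≪ H: f ≈ √(H·N·c) = √(3000000 × 4 × 0.03) = √360000 ≈ 600.0 mm.
The +f correction barely moves this — solving exactly, f² + N·c·f − N·c·H = 0 ⇒ f = (−N·c + √((N·c)² + 4·N·c·H))/2 = (−0.12 + √1440000)/2 ≈ 599.94 mm, so f ≈ 600 mm.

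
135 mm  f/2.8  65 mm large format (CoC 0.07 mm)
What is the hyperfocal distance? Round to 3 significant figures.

Hyperfocal distance H = f²/(N·c) + f = 135²/(2.8 × 0.07) + 135 = 18225/0.196 + 135 ≈ 93119.7 mm ≈ 93.1 m.

93.1 m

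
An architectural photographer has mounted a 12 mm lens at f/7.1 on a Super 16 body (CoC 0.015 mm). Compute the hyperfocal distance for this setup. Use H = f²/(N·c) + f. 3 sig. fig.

1.36 m

Hyperfocal distance H = f²/(N·c) + f = 12²/(7.1 × 0.015) + 12 = 144/0.1065 + 12 ≈ 1364.1 mm ≈ 1.36 m.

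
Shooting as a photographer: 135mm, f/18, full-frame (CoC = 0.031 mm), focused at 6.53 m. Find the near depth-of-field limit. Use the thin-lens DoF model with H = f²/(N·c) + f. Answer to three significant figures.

5.46 m

Hyperfocal distance H = f²/(N·c) + f = 135²/(18 × 0.031) + 135 = 18225/0.558 + 135 ≈ 32796.3 mm ≈ 32.80 m.
Near limit Dn = s·(H − f)/(H + s − 2f) = 6530 × (32796.3 − 135) / (32796.3 + 6530 − 2 × 135) = 6530 × 32661.3 / 39056.3 ≈ 5460.8 mm ≈ 5.46 m.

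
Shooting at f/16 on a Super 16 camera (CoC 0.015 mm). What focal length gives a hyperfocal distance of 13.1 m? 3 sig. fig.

From H = f²/(N·c) + f, with f ≪ H: f ≈ √(H·N·c) = √(13100 × 16 × 0.015) = √3144.0 ≈ 56.07 mm.
Exact: f² + N·c·f − N·c·H = 0 ⇒ f = (−N·c + √((N·c)² + 4·N·c·H))/2 = (−0.24 + √12576)/2 ≈ 55.952 mm ≈ 56.0 mm.

56.0 mm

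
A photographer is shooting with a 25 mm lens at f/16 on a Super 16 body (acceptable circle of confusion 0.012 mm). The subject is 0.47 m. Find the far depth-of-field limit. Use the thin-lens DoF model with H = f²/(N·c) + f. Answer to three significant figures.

Hyperfocal distance H = f²/(N·c) + f = 25²/(16 × 0.012) + 25 = 625/0.192 + 25 ≈ 3280.2 mm ≈ 3.280 m.
Far limit Df = s·(H − f)/(H − s) = 470 × (3280.2 − 25) / (3280.2 − 470) = 470 × 3255.2 / 2810.2 ≈ 544.43 mm ≈ 0.544 m.

0.544 m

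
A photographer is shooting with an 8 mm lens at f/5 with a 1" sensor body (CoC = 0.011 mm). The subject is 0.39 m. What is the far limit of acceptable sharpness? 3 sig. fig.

0.581 m

Hyperfocal distance H = f²/(N·c) + f = 8²/(5 × 0.011) + 8 = 64/0.055 + 8 ≈ 1171.6 mm ≈ 1.172 m.
Far limit Df = s·(H − f)/(H − s) = 390 × (1171.6 − 8) / (1171.6 − 390) = 390 × 1163.6 / 781.6 ≈ 580.60 mm ≈ 0.581 m.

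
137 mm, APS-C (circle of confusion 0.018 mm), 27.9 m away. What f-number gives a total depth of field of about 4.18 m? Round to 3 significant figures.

Write h = H − f = f²/(N·c). The thin-lens limits are Dn = s·h/(h + (s−f)) and Df = s·h/(h − (s−f)), so DoF = Df − Dn = 2·s·(s−f)·h / (h² − (s−f)²).
That is a quadratic in h: DoF·h² − 2·s·(s−f)·h − DoF·(s−f)² = 0 ⇒ h = (s−f)·(s + √(s² + DoF²)) / DoF = 27763 × (27900 + √(27900² + 4180²)) / 4180 = 27763 × (27900 + 28211.4) / 4180 ≈ 372684 mm.
Then N = f²/(c·h) = 137² / (0.018 × 372684) = 18769 / 6708.3 ≈ 2.80.

f/2.80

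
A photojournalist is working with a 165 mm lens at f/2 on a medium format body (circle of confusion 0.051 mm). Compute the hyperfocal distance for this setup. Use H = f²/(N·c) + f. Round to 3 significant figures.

267 m

Hyperfocal distance H = f²/(N·c) + f = 165²/(2 × 0.051) + 165 = 27225/0.102 + 165 ≈ 267076.8 mm ≈ 267 m.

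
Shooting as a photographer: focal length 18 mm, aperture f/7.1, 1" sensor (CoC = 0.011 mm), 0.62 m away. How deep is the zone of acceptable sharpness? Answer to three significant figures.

184 mm

Hyperfocal distance H = f²/(N·c) + f = 18²/(7.1 × 0.011) + 18 = 324/0.0781 + 18 ≈ 4166.5 mm ≈ 4.167 m.
Near limit Dn = s·(H − f)/(H + s − 2f) = 620 × (4166.5 − 18) / (4166.5 + 620 − 2 × 18) = 620 × 4148.5 / 4750.5 ≈ 541.43 mm.
Far limit Df = s·(H − f)/(H − s) = 620 × (4166.5 − 18) / (4166.5 − 620) = 620 × 4148.5 / 3546.5 ≈ 725.24 mm.
Depth of field = Df − Dn = 725.24 − 541.43 ≈ 183.81 mm.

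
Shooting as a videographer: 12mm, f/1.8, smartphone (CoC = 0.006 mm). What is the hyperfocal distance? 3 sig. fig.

13.3 m

Hyperfocal distance H = f²/(N·c) + f = 12²/(1.8 × 0.006) + 12 = 144/0.0108 + 12 ≈ 13345.3 mm ≈ 13.3 m.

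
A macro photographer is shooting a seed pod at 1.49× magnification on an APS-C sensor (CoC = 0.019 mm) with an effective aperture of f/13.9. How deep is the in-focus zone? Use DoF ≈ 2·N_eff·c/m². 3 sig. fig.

0.238 mm

At magnification m, DoF ≈ 2·N_eff·c/m² = 2 × 13.9 × 0.019 / 1.49² = 0.5282 / 2.22 ≈ 0.238 mm.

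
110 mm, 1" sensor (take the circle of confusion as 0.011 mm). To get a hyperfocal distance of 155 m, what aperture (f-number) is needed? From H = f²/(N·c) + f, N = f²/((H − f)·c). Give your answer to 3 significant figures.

f/7.10

Rearrange H = f²/(N·c) + f for N: N = f² / ((H − f)·c).
N = 110² / ((155000 − 110) × 0.011) = 12100 / 1704 ≈ 7.10.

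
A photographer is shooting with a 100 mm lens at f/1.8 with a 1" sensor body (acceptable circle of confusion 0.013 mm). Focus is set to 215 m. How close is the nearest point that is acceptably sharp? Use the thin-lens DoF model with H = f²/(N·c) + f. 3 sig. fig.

143 m

Hyperfocal distance H = f²/(N·c) + f = 100²/(1.8 × 0.013) + 100 = 10000/0.0234 + 100 ≈ 427450.4 mm ≈ 427.5 m.
Near limit Dn = s·(H − f)/(H + s − 2f) = 215000 × (427450.4 − 100) / (427450.4 + 215000 − 2 × 100) = 215000 × 427350.4 / 642250.4 ≈ 143060 mm ≈ 143 m.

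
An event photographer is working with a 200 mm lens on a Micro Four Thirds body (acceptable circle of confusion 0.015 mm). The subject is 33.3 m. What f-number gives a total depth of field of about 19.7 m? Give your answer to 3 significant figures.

f/22

Write h = H − f = f²/(N·c). The thin-lens limits are Dn = s·h/(h + (s−f)) and Df = s·h/(h − (s−f)), so DoF = Df − Dn = 2·s·(s−f)·h / (h² − (s−f)²).
That is a quadratic in h: DoF·h² − 2·s·(s−f)·h − DoF·(s−f)² = 0 ⇒ h = (s−f)·(s + √(s² + DoF²)) / DoF = 33100 × (33300 + √(33300² + 19700²)) / 19700 = 33100 × (33300 + 38690.8) / 19700 ≈ 120959 mm.
Then N = f²/(c·h) = 200² / (0.015 × 120959) = 40000 / 1814.4 ≈ 22.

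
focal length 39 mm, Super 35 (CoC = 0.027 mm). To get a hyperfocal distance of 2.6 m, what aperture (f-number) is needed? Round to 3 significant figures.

f/22

Rearrange H = f²/(N·c) + f for N: N = f² / ((H − f)·c).
N = 39² / ((2600 − 39) × 0.027) = 1521 / 69.15 ≈ 22.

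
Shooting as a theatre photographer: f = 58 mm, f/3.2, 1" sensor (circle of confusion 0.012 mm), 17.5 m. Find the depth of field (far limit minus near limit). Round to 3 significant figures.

Hyperfocal distance H = f²/(N·c) + f = 58²/(3.2 × 0.012) + 58 = 3364/0.0384 + 58 ≈ 87662.2 mm ≈ 87.66 m.
Near limit Dn = s·(H − f)/(H + s − 2f) = 17500 × (87662.2 − 58) / (87662.2 + 17500 − 2 × 58) = 17500 × 87604.2 / 105046.2 ≈ 14594.3 mm.
Far limit Df = s·(H − f)/(H − s) = 17500 × (87662.2 − 58) / (87662.2 − 17500) = 17500 × 87604.2 / 70162.2 ≈ 21850.4 mm.
Depth of field = Df − Dn = 21850.4 − 14594.3 ≈ 7256.1 mm ≈ 7.26 m.

7.26 m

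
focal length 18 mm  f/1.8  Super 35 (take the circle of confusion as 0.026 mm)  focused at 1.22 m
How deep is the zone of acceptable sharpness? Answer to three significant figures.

Hyperfocal distance H = f²/(N·c) + f = 18²/(1.8 × 0.026) + 18 = 324/0.0468 + 18 ≈ 6941.1 mm ≈ 6.941 m.
Near limit Dn = s·(H − f)/(H + s − 2f) = 1220 × (6941.1 − 18) / (6941.1 + 1220 − 2 × 18) = 1220 × 6923.1 / 8125.1 ≈ 1039.52 mm.
Far limit Df = s·(H − f)/(H − s) = 1220 × (6941.1 − 18) / (6941.1 − 1220) = 1220 × 6923.1 / 5721.1 ≈ 1476.32 mm.
Depth of field = Df − Dn = 1476.32 − 1039.52 ≈ 436.80 mm.

437 mm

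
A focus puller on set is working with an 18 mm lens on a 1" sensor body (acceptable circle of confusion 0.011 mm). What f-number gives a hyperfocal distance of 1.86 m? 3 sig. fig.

Rearrange H = f²/(N·c) + f for N: N = f² / ((H − f)·c).
N = 18² / ((1860 − 18) × 0.011) = 324 / 20.26 ≈ 16.

f/16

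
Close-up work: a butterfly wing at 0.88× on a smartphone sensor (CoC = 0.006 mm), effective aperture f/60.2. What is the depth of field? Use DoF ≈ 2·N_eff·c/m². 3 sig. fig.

At magnification m, DoF ≈ 2·N_eff·c/m² = 2 × 60.2 × 0.006 / 0.88² = 0.7224 / 0.7744 ≈ 0.933 mm.

0.933 mm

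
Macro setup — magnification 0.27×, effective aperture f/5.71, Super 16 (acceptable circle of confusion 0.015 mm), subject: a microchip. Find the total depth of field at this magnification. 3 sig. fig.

2.35 mm

At magnification m, DoF ≈ 2·N_eff·c/m² = 2 × 5.71 × 0.015 / 0.27² = 0.1713 / 0.0729 ≈ 2.35 mm.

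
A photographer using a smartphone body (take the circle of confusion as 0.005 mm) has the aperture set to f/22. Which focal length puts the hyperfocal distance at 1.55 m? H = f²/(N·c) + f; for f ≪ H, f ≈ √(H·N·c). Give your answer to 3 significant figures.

13.0 mm

From H = f²/(N·c) + f, with f ≪ H: f ≈ √(H·N·c) = √(1550 × 22 × 0.005) = √170.50 ≈ 13.06 mm.
Exact: f² + N·c·f − N·c·H = 0 ⇒ f = (−N·c + √((N·c)² + 4·N·c·H))/2 = (−0.11 + √682.01)/2 ≈ 13.003 mm ≈ 13.0 mm.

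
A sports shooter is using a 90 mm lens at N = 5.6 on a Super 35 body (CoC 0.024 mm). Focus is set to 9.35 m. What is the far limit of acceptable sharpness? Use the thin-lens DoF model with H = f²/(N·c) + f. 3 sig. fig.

Hyperfocal distance H = f²/(N·c) + f = 90²/(5.6 × 0.024) + 90 = 8100/0.1344 + 90 ≈ 60357.9 mm ≈ 60.36 m.
Far limit Df = s·(H − f)/(H − s) = 9350 × (60357.9 − 90) / (60357.9 − 9350) = 9350 × 60267.9 / 51007.9 ≈ 11047 mm ≈ 11.0 m.

11.0 m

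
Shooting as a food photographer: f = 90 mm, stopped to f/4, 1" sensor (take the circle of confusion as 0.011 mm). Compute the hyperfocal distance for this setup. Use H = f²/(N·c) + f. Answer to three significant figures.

184 m

Hyperfocal distance H = f²/(N·c) + f = 90²/(4 × 0.011) + 90 = 8100/0.044 + 90 ≈ 184180.9 mm ≈ 184 m.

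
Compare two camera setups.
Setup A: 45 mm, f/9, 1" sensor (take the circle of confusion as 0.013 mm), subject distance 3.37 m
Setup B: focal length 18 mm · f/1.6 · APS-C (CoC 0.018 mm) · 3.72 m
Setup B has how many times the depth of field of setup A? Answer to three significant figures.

2.04

Setup A: H = 45²/(9×0.013) + 45 ≈ 17352.7 mm; DoF = Df − Dn = 4171.4 − 2826.9 ≈ 1344.5 mm.
Setup B: H = 18²/(1.6×0.018) + 18 ≈ 11268.0 mm; DoF = Df − Dn = 5544.5 − 2799.0 ≈ 2745.5 mm.
Ratio = 2745.5 / 1344.5 ≈ 2.04.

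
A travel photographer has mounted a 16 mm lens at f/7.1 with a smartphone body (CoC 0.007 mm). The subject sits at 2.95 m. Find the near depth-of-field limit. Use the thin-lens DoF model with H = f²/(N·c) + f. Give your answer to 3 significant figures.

Hyperfocal distance H = f²/(N·c) + f = 16²/(7.1 × 0.007) + 16 = 256/0.0497 + 16 ≈ 5166.9 mm ≈ 5.167 m.
Near limit Dn = s·(H − f)/(H + s − 2f) = 2950 × (5166.9 − 16) / (5166.9 + 2950 − 2 × 16) = 2950 × 5150.9 / 8084.9 ≈ 1879.4 mm ≈ 1.88 m.

1.88 m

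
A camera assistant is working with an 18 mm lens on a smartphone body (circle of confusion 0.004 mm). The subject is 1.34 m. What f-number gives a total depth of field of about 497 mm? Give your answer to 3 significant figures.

Write h = H − f = f²/(N·c). The thin-lens limits are Dn = s·h/(h + (s−f)) and Df = s·h/(h − (s−f)), so DoF = Df − Dn = 2·s·(s−f)·h / (h² − (s−f)²).
That is a quadratic in h: DoF·h² − 2·s·(s−f)·h − DoF·(s−f)² = 0 ⇒ h = (s−f)·(s + √(s² + DoF²)) / DoF = 1322 × (1340 + √(1340² + 497²)) / 497 = 1322 × (1340 + 1429.20) / 497 ≈ 7366.0 mm.
Then N = f²/(c·h) = 18² / (0.004 × 7366.0) = 324 / 29.464 ≈ 11.

f/11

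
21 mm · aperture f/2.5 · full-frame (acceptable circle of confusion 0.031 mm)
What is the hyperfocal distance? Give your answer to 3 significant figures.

Hyperfocal distance H = f²/(N·c) + f = 21²/(2.5 × 0.031) + 21 = 441/0.0775 + 21 ≈ 5711.3 mm ≈ 5.71 m.

5.71 m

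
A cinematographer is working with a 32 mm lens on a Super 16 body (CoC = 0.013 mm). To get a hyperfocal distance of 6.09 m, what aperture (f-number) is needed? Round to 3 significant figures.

Rearrange H = f²/(N·c) + f for N: N = f² / ((H − f)·c).
N = 32² / ((6090 − 32) × 0.013) = 1024 / 78.75 ≈ 13.

f/13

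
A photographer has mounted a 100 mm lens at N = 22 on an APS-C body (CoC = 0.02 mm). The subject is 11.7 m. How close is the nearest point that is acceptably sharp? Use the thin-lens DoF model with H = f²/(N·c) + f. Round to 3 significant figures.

Hyperfocal distance H = f²/(N·c) + f = 100²/(22 × 0.02) + 100 = 10000/0.44 + 100 ≈ 22827.3 mm ≈ 22.83 m.
Near limit Dn = s·(H − f)/(H + s − 2f) = 11700 × (22827.3 − 100) / (22827.3 + 11700 − 2 × 100) = 11700 × 22727.3 / 34327.3 ≈ 7746.3 mm ≈ 7.75 m.

7.75 m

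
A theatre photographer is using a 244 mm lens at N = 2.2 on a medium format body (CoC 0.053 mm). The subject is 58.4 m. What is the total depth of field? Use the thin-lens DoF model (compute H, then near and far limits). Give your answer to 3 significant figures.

13.5 m

Hyperfocal distance H = f²/(N·c) + f = 244²/(2.2 × 0.053) + 244 = 59536/0.1166 + 244 ≈ 510844.3 mm ≈ 510.8 m.
Near limit Dn = s·(H − f)/(H + s − 2f) = 58400 × (510844.3 − 244) / (510844.3 + 58400 − 2 × 244) = 58400 × 510600.3 / 568756.3 ≈ 52429 mm.
Far limit Df = s·(H − f)/(H − s) = 58400 × (510844.3 − 244) / (510844.3 − 58400) = 58400 × 510600.3 / 452444.3 ≈ 65907 mm.
Depth of field = Df − Dn = 65907 − 52429 ≈ 13478 mm ≈ 13.5 m.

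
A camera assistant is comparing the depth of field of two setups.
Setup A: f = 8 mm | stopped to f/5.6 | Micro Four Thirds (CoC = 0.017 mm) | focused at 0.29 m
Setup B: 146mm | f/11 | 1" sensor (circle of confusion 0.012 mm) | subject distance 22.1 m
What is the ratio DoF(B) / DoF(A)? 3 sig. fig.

20.7

Setup A: H = 8²/(5.6×0.017) + 8 ≈ 680.3 mm; DoF = Df − Dn = 499.55 − 204.30 ≈ 295.25 mm.
Setup B: H = 146²/(11×0.012) + 146 ≈ 161630.8 mm; DoF = Df − Dn = 25577.2 − 19455.1 ≈ 6122.1 mm.
Ratio = 6122.1 / 295.25 ≈ 20.7.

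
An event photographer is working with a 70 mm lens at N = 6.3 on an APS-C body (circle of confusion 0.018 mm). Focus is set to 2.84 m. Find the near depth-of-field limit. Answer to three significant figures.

Hyperfocal distance H = f²/(N·c) + f = 70²/(6.3 × 0.018) + 70 = 4900/0.1134 + 70 ≈ 43279.9 mm ≈ 43.28 m.
Near limit Dn = s·(H − f)/(H + s − 2f) = 2840 × (43279.9 − 70) / (43279.9 + 2840 − 2 × 70) = 2840 × 43209.9 / 45979.9 ≈ 2668.9 mm ≈ 2.67 m.

2.67 m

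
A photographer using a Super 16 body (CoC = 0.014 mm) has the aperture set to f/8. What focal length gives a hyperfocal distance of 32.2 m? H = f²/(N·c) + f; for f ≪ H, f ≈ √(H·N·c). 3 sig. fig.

From H = f²/(N·c) + f, with f ≪ H: f ≈ √(H·N·c) = √(32200 × 8 × 0.014) = √3606.4 ≈ 60.05 mm.
Exact: f² + N·c·f − N·c·H = 0 ⇒ f = (−N·c + √((N·c)² + 4·N·c·H))/2 = (−0.112 + √14426)/2 ≈ 59.997 mm ≈ 60.0 mm.

60.0 mm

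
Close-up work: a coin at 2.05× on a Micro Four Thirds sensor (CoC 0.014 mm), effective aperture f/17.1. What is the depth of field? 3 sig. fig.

At magnification m, DoF ≈ 2·N_eff·c/m² = 2 × 17.1 × 0.014 / 2.05² = 0.4788 / 4.202 ≈ 0.114 mm.

0.114 mm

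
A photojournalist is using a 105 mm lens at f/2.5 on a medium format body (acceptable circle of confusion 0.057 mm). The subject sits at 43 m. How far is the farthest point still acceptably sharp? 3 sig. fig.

Hyperfocal distance H = f²/(N·c) + f = 105²/(2.5 × 0.057) + 105 = 11025/0.1425 + 105 ≈ 77473.4 mm ≈ 77.47 m.
Far limit Df = s·(H − f)/(H − s) = 43000 × (77473.4 − 105) / (77473.4 − 43000) = 43000 × 77368.4 / 34473.4 ≈ 96505 mm ≈ 96.5 m.

96.5 m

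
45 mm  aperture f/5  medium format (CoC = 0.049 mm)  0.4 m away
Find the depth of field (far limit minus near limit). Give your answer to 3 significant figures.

34.4 mm

Hyperfocal distance H = f²/(N·c) + f = 45²/(5 × 0.049) + 45 = 2025/0.245 + 45 ≈ 8310.3 mm ≈ 8.310 m.
Near limit Dn = s·(H − f)/(H + s − 2f) = 400 × (8310.3 − 45) / (8310.3 + 400 − 2 × 45) = 400 × 8265.3 / 8620.3 ≈ 383.527 mm.
Far limit Df = s·(H − f)/(H − s) = 400 × (8310.3 − 45) / (8310.3 − 400) = 400 × 8265.3 / 7910.3 ≈ 417.951 mm.
Depth of field = Df − Dn = 417.951 − 383.527 ≈ 34.424 mm.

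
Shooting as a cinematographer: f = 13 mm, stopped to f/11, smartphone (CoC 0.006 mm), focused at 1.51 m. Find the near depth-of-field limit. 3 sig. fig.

0.953 m

Hyperfocal distance H = f²/(N·c) + f = 13²/(11 × 0.006) + 13 = 169/0.066 + 13 ≈ 2573.6 mm ≈ 2.574 m.
Near limit Dn = s·(H − f)/(H + s − 2f) = 1510 × (2573.6 − 13) / (2573.6 + 1510 − 2 × 13) = 1510 × 2560.6 / 4057.6 ≈ 952.91 mm ≈ 0.953 m.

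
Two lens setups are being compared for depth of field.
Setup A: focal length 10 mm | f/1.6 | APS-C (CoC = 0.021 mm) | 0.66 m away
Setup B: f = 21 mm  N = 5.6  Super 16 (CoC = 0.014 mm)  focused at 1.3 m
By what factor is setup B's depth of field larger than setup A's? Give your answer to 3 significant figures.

Setup A: H = 10²/(1.6×0.021) + 10 ≈ 2986.2 mm; DoF = Df − Dn = 844.42 − 541.69 ≈ 302.73 mm.
Setup B: H = 21²/(5.6×0.014) + 21 ≈ 5646.0 mm; DoF = Df − Dn = 1682.58 − 1059.17 ≈ 623.41 mm.
Ratio = 623.41 / 302.73 ≈ 2.06.

2.06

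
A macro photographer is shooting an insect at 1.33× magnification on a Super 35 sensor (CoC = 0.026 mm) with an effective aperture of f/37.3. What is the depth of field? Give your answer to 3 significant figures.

1.10 mm

At magnification m, DoF ≈ 2·N_eff·c/m² = 2 × 37.3 × 0.026 / 1.33² = 1.94 / 1.769 ≈ 1.1 mm.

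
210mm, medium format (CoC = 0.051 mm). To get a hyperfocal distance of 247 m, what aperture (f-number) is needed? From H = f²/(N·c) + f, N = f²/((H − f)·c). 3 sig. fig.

f/3.50

Rearrange H = f²/(N·c) + f for N: N = f² / ((H − f)·c).
N = 210² / ((247000 − 210) × 0.051) = 44100 / 12586 ≈ 3.50.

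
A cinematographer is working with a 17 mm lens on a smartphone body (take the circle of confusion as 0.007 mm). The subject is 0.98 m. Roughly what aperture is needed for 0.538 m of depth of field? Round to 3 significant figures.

Write h = H − f = f²/(N·c). The thin-lens limits are Dn = s·h/(h + (s−f)) and Df = s·h/(h − (s−f)), so DoF = Df − Dn = 2·s·(s−f)·h / (h² − (s−f)²).
That is a quadratic in h: DoF·h² − 2·s·(s−f)·h − DoF·(s−f)² = 0 ⇒ h = (s−f)·(s + √(s² + DoF²)) / DoF = 963 × (980 + √(980² + 538²)) / 538 = 963 × (980 + 1117.96) / 538 ≈ 3755.3 mm.
Then N = f²/(c·h) = 17² / (0.007 × 3755.3) = 289 / 26.287 ≈ 11.

f/11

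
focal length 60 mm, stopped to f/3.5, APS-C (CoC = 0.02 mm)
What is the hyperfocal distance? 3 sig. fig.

Hyperfocal distance H = f²/(N·c) + f = 60²/(3.5 × 0.02) + 60 = 3600/0.07 + 60 ≈ 51488.6 mm ≈ 51.5 m.

51.5 m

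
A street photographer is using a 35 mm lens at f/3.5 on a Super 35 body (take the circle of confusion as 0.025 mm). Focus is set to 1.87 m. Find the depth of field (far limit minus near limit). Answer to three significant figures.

Hyperfocal distance H = f²/(N·c) + f = 35²/(3.5 × 0.025) + 35 = 1225/0.0875 + 35 ≈ 14035.0 mm ≈ 14.03 m.
Near limit Dn = s·(H − f)/(H + s − 2f) = 1870 × (14035.0 − 35) / (14035.0 + 1870 − 2 × 35) = 1870 × 14000.0 / 15835.0 ≈ 1653.30 mm.
Far limit Df = s·(H − f)/(H − s) = 1870 × (14035.0 − 35) / (14035.0 − 1870) = 1870 × 14000.0 / 12165.0 ≈ 2152.08 mm.
Depth of field = Df − Dn = 2152.08 − 1653.30 ≈ 498.78 mm.

499 mm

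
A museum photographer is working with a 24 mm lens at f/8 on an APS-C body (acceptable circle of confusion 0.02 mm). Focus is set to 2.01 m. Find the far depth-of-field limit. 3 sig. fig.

Hyperfocal distance H = f²/(N·c) + f = 24²/(8 × 0.02) + 24 = 576/0.16 + 24 ≈ 3624.0 mm ≈ 3.624 m.
Far limit Df = s·(H − f)/(H − s) = 2010 × (3624.0 − 24) / (3624.0 − 2010) = 2010 × 3600.0 / 1614.0 ≈ 4483.3 mm ≈ 4.48 m.

4.48 m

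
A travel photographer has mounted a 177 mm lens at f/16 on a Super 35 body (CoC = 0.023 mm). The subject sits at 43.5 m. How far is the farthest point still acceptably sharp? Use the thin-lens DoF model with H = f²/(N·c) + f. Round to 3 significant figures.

88.6 m

Hyperfocal distance H = f²/(N·c) + f = 177²/(16 × 0.023) + 177 = 31329/0.368 + 177 ≈ 85310.2 mm ≈ 85.31 m.
Far limit Df = s·(H − f)/(H − s) = 43500 × (85310.2 − 177) / (85310.2 − 43500) = 43500 × 85133.2 / 41810.2 ≈ 88574 mm ≈ 88.6 m.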